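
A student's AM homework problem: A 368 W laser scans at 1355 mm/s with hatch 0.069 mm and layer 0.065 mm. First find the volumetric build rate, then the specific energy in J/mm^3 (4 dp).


Build rate = 1355 * 0.069 * 0.065 = 6.077175 mm^3/s
SE = 368 / 6.077175 = 60.5545 J/mm^3


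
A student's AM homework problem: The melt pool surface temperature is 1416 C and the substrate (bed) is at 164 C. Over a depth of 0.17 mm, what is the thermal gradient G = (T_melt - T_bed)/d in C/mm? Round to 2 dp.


G = (1416-164)/0.17 = 7364.71 C/mm


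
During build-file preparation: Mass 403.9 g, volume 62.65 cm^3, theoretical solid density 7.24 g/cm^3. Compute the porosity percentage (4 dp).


rho_part = 403.9 / 62.65 = 6.44692737 g/cm^3
Porosity = (1 - 6.44692737/7.24)*100 = 10.954 %


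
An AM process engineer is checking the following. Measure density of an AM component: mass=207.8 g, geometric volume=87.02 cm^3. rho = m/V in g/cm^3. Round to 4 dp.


rho = 207.8 / 87.02 = 2.388 g/cm^3


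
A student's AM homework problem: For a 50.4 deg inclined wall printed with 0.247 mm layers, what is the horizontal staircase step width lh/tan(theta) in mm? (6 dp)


step = 0.247 / tan(50.4) = 0.204336 mm


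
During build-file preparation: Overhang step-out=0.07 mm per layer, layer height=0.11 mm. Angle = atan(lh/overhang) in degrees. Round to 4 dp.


angle = atan(0.11/0.07) = 57.5288 degrees


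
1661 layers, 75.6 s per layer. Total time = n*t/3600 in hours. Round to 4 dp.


t = 1661 * 75.6 / 3600 = 34.881 hrs


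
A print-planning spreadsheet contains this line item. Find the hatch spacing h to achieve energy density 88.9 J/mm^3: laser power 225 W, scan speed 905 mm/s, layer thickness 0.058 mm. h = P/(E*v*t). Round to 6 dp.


h = 225 / (88.9*905*0.058) = 0.048217 mm


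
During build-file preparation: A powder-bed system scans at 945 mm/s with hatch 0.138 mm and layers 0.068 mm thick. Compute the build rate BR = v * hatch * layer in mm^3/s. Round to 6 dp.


Rate = 945 * 0.138 * 0.068 = 8.86788 mm^3/s


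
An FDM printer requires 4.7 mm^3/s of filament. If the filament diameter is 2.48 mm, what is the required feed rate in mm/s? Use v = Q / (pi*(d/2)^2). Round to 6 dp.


A = pi*(2.48/2)^2 = 4.830513
v = 4.7 / 4.830513 = 0.972982 mm/s


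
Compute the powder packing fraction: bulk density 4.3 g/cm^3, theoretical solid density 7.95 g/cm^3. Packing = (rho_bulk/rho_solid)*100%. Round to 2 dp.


Packing = (4.3/7.95)*100 = 54.09 %


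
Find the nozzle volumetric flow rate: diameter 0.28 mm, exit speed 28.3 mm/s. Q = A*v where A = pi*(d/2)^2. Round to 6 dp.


A = pi*(0.28/2)^2 = 0.06157522 mm^2
Q = 0.06157522 * 28.3 = 1.742579 mm^3/s


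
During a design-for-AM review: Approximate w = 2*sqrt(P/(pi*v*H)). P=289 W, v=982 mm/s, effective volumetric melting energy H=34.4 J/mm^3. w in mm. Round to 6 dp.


w = 2*sqrt(289/(pi*982*34.4)) = 0.104368 mm


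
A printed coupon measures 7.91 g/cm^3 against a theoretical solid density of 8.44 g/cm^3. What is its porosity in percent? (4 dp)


Porosity = (1-7.91/8.44)*100 = 6.2796 %


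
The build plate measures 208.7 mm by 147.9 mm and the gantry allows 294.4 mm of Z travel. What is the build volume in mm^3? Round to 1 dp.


V = 208.7 * 147.9 * 294.4 = 9087165.3 mm^3


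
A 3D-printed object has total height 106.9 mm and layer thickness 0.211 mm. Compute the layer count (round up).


Layers = ceil(106.9/0.211) = 507


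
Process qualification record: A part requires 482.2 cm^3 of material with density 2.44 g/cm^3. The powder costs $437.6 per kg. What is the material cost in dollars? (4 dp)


Mass = 482.2*2.44/1000 = 1.176568 kg
Cost = 1.176568 * 437.6 = 514.8662 $


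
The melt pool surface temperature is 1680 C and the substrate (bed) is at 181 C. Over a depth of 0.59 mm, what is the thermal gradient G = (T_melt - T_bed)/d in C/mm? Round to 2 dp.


G = (1680-181)/0.59 = 2540.68 C/mm


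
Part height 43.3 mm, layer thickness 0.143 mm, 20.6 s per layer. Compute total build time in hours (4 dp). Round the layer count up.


Layers = ceil(43.3/0.143) = 303
t = 303 * 20.6 / 3600 = 1.7338 hrs


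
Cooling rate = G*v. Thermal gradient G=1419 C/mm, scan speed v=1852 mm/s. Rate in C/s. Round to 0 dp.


CR = 1419 * 1852 = 2627988 C/s


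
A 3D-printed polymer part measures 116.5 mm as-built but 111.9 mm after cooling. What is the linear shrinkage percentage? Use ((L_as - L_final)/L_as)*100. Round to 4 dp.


Shrinkage = ((116.5-111.9)/116.5)*100 = 3.9485 %


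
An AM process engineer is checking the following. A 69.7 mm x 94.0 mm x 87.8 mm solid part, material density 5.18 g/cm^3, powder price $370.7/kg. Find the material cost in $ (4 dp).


V = 69.7 * 94.0 * 87.8 = 575248.04 mm^3 = 575.24804 cm^3
Mass = 575.24804 * 5.18 / 1000 = 2.97978485 kg
Cost = 2.97978485 * 370.7 = 1104.6062 $


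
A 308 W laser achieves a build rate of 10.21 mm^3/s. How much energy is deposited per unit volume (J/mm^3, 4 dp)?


SE = 308 / 10.21 = 30.1665 J/mm^3


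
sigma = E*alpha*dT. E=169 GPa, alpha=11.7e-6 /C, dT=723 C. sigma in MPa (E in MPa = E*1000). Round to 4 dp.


sigma = 169*1000 * 11.7e-6 * 723 = 1429.5879 MPa


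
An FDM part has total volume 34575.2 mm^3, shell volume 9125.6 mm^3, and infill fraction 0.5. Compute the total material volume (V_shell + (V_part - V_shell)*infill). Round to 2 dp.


V_infill = (34575.2 - 9125.6) * 0.5 = 12724.8
V_total = 9125.6 + 12724.8 = 21850.4 mm^3


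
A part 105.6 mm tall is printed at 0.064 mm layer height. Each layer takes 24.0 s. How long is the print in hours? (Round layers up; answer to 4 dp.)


Layers = ceil(105.6/0.064) = 1650
t = 1650 * 24.0 / 3600 = 11.0 hrs


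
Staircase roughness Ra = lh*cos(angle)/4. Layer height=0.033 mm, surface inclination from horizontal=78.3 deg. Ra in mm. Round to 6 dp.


Ra = 0.033 * cos(78.3) / 4 = 0.001673 mm


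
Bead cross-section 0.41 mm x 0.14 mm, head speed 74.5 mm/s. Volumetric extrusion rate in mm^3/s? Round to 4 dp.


Rate = 0.41 * 0.14 * 74.5 = 4.2763 mm^3/s


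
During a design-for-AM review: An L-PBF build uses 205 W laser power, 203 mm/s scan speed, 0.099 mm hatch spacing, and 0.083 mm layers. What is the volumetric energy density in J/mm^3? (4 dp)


E = 205 / (203*0.099*0.083) = 122.8979 J/mm^3


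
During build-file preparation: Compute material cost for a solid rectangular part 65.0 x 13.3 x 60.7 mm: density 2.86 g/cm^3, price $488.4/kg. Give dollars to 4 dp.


V = 65.0 * 13.3 * 60.7 = 52475.15 mm^3 = 52.47515 cm^3
Mass = 52.47515 * 2.86 / 1000 = 0.15007893 kg
Cost = 0.15007893 * 488.4 = 73.2985 $


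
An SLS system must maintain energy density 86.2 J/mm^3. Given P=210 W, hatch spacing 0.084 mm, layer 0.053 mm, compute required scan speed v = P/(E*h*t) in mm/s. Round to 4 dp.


v = 210 / (86.2*0.084*0.053) = 547.2136 mm/s


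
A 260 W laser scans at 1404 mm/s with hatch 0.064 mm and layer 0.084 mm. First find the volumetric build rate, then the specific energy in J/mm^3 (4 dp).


Build rate = 1404 * 0.064 * 0.084 = 7.547904 mm^3/s
SE = 260 / 7.547904 = 34.4466 J/mm^3


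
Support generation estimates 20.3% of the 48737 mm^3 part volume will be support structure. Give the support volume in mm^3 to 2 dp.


V_support = 48737 * 0.203 = 9893.61 mm^3


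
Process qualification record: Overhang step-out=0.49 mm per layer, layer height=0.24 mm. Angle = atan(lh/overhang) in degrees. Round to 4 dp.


angle = atan(0.24/0.49) = 26.0954 degrees


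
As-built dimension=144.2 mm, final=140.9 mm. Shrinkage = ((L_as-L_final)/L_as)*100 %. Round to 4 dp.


Shrinkage = ((144.2-140.9)/144.2)*100 = 2.2885 %


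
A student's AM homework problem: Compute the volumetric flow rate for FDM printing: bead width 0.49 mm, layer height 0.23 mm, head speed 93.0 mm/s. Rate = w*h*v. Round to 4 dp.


Rate = 0.49 * 0.23 * 93.0 = 10.4811 mm^3/s


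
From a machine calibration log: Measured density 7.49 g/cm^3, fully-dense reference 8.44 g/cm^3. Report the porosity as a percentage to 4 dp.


Porosity = (1-7.49/8.44)*100 = 11.2559 %


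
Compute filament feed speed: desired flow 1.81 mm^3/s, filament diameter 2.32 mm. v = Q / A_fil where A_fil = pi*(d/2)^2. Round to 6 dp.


A = pi*(2.32/2)^2 = 4.227327
v = 1.81 / 4.227327 = 0.428167 mm/s


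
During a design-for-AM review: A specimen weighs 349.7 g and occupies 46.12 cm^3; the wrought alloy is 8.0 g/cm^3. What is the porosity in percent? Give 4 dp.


rho_part = 349.7 / 46.12 = 7.58239376 g/cm^3
Porosity = (1 - 7.58239376/8.0)*100 = 5.2201 %


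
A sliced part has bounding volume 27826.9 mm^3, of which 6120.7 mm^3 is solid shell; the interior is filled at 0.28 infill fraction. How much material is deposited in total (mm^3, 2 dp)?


V_infill = (27826.9 - 6120.7) * 0.28 = 6077.74
V_total = 6120.7 + 6077.74 = 12198.44 mm^3


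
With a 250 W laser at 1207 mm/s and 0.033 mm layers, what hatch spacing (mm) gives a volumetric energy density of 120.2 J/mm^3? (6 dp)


h = 250 / (120.2*1207*0.033) = 0.052217 mm


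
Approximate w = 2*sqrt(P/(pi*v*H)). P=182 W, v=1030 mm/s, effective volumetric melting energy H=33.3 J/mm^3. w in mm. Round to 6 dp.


w = 2*sqrt(182/(pi*1030*33.3)) = 0.082196 mm


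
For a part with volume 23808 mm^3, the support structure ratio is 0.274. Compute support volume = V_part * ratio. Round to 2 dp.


V_support = 23808 * 0.274 = 6523.39 mm^3


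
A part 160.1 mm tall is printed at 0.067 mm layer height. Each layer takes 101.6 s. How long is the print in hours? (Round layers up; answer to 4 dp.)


Layers = ceil(160.1/0.067) = 2390
t = 2390 * 101.6 / 3600 = 67.4511 hrs


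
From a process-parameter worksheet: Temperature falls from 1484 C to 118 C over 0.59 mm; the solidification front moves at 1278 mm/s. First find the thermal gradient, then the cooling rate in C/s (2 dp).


G = (1484-118)/0.59 = 2315.25423729 C/mm
CR = 2315.25423729 * 1278 = 2958894.92 C/s


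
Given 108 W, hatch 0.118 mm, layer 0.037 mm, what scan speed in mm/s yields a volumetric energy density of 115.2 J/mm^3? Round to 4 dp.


v = 108 / (115.2*0.118*0.037) = 214.7274 mm/s


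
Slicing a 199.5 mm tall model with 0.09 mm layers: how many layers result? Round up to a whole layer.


Layers = ceil(199.5/0.09) = 2217


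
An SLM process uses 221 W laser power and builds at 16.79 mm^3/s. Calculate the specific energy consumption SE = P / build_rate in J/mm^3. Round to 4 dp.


SE = 221 / 16.79 = 13.1626 J/mm^3


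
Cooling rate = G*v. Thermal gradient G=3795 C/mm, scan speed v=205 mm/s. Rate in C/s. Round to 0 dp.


CR = 3795 * 205 = 777975 C/s


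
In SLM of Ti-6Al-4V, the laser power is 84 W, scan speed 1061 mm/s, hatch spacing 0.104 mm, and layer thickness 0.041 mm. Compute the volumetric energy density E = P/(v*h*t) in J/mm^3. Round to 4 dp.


E = 84 / (1061*0.104*0.041) = 18.5672 J/mm^3


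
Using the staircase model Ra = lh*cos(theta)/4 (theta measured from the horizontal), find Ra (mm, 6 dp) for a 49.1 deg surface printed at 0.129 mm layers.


Ra = 0.129 * cos(49.1) / 4 = 0.021115 mm


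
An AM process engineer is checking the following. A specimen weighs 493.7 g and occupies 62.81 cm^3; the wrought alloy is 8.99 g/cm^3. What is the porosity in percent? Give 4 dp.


rho_part = 493.7 / 62.81 = 7.86021334 g/cm^3
Porosity = (1 - 7.86021334/8.99)*100 = 12.5671 %


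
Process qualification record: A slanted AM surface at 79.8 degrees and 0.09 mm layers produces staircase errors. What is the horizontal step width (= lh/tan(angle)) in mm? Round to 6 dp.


step = 0.09 / tan(79.8) = 0.016194 mm


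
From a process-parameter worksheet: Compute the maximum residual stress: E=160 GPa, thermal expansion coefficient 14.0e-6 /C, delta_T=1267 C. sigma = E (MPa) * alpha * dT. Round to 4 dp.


sigma = 160*1000 * 14.0e-6 * 1267 = 2838.08 MPa


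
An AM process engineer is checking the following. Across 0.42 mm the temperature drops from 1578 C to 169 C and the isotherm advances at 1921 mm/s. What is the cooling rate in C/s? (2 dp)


G = (1578-169)/0.42 = 3354.76190476 C/mm
CR = 3354.76190476 * 1921 = 6444497.62 C/s


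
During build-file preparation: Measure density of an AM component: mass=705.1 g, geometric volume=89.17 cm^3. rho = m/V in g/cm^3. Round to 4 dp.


rho = 705.1 / 89.17 = 7.9074 g/cm^3


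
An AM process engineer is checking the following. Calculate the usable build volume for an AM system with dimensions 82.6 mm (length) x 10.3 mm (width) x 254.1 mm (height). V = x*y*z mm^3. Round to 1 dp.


V = 82.6 * 10.3 * 254.1 = 216183.2 mm^3


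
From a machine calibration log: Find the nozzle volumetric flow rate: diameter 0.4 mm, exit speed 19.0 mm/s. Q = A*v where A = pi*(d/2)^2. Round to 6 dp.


A = pi*(0.4/2)^2 = 0.12566371 mm^2
Q = 0.12566371 * 19.0 = 2.38761 mm^3/s


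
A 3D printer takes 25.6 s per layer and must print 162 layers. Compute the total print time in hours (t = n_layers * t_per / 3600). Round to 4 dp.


t = 162 * 25.6 / 3600 = 1.152 hrs


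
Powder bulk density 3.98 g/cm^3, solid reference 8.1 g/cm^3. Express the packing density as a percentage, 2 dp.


Packing = (3.98/8.1)*100 = 49.14 %


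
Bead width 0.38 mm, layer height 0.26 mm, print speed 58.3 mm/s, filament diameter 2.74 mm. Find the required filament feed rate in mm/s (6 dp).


Q = 0.38 * 0.26 * 58.3 = 5.76004 mm^3/s
A_fil = pi*(2.74/2)^2 = 5.89645525 mm^2
v_feed = 5.76004 / 5.89645525 = 0.976865 mm/s


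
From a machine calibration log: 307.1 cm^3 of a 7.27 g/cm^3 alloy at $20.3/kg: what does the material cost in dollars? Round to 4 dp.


Mass = 307.1*7.27/1000 = 2.232617 kg
Cost = 2.232617 * 20.3 = 45.3221 $


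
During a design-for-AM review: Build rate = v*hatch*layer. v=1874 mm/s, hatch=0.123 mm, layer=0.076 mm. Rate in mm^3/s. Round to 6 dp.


Rate = 1874 * 0.123 * 0.076 = 17.518152 mm^3/s


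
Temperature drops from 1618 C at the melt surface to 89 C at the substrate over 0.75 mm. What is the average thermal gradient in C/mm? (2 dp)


G = (1618-89)/0.75 = 2038.67 C/mm


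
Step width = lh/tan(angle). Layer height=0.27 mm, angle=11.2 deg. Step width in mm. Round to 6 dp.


step = 0.27 / tan(11.2) = 1.3636 mm


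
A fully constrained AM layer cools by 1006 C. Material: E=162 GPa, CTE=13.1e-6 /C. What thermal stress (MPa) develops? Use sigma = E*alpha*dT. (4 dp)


sigma = 162*1000 * 13.1e-6 * 1006 = 2134.9332 MPa


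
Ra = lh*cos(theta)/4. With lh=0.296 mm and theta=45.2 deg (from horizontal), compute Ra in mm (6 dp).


Ra = 0.296 * cos(45.2) / 4 = 0.052143 mm


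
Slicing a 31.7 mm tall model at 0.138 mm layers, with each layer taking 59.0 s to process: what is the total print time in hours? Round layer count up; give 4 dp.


Layers = ceil(31.7/0.138) = 230
t = 230 * 59.0 / 3600 = 3.7694 hrs


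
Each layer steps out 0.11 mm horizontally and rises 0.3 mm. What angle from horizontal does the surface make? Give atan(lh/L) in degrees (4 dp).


angle = atan(0.3/0.11) = 69.8637 degrees


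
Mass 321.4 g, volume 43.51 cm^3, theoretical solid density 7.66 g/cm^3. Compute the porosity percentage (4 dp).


rho_part = 321.4 / 43.51 = 7.38680763 g/cm^3
Porosity = (1 - 7.38680763/7.66)*100 = 3.5665 %


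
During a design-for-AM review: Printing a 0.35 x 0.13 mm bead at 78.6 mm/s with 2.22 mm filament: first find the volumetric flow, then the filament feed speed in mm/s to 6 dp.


Q = 0.35 * 0.13 * 78.6 = 3.5763 mm^3/s
A_fil = pi*(2.22/2)^2 = 3.87075631 mm^2
v_feed = 3.5763 / 3.87075631 = 0.923928 mm/s


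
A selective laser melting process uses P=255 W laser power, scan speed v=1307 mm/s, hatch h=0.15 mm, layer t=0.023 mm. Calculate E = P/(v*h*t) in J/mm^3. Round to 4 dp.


E = 255 / (1307*0.15*0.023) = 56.5517 J/mm^3


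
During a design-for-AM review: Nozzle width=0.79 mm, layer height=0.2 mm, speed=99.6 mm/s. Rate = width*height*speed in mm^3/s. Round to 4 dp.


Rate = 0.79 * 0.2 * 99.6 = 15.7368 mm^3/s


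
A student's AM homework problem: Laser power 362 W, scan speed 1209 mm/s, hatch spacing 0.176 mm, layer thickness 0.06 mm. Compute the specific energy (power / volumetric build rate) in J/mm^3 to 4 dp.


Build rate = 1209 * 0.176 * 0.06 = 12.76704 mm^3/s
SE = 362 / 12.76704 = 28.3543 J/mm^3


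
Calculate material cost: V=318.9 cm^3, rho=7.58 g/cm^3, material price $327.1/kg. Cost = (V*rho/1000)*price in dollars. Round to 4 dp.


Mass = 318.9*7.58/1000 = 2.417262 kg
Cost = 2.417262 * 327.1 = 790.6864 $


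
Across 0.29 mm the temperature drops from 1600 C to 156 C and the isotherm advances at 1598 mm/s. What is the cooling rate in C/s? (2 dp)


G = (1600-156)/0.29 = 4979.31034483 C/mm
CR = 4979.31034483 * 1598 = 7956937.93 C/s


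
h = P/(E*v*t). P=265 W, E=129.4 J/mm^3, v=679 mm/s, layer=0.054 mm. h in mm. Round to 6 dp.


h = 265 / (129.4*679*0.054) = 0.055853 mm


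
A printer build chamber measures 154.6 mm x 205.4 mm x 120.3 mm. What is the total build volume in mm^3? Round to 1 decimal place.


V = 154.6 * 205.4 * 120.3 = 3820107.3 mm^3


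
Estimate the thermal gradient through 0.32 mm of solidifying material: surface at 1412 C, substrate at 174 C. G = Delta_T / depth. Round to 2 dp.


G = (1412-174)/0.32 = 3868.75 C/mm


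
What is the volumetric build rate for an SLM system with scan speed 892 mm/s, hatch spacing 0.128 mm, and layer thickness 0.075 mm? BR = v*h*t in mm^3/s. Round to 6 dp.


Rate = 892 * 0.128 * 0.075 = 8.5632 mm^3/s


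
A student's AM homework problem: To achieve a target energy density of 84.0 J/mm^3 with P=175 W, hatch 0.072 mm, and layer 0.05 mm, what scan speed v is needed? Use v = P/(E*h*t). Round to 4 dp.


v = 175 / (84.0*0.072*0.05) = 578.7037 mm/s


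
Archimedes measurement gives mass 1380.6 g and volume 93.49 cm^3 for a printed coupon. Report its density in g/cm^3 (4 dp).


rho = 1380.6 / 93.49 = 14.7674 g/cm^3


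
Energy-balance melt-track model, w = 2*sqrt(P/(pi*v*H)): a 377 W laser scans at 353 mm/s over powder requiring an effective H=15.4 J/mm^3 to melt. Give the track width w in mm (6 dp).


w = 2*sqrt(377/(pi*353*15.4)) = 0.297152 mm


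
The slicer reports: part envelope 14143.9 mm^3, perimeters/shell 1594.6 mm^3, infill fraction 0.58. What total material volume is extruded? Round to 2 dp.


V_infill = (14143.9 - 1594.6) * 0.58 = 7278.59
V_total = 1594.6 + 7278.59 = 8873.19 mm^3


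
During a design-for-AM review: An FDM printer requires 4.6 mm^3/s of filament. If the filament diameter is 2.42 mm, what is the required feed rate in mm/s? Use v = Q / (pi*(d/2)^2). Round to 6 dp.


A = pi*(2.42/2)^2 = 4.599606
v = 4.6 / 4.599606 = 1.000086 mm/s


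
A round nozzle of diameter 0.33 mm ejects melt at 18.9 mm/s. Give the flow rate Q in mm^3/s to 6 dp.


A = pi*(0.33/2)^2 = 0.08552986 mm^2
Q = 0.08552986 * 18.9 = 1.616514 mm^3/s


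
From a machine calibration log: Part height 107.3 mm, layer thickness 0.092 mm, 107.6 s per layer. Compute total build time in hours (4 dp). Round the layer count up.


Layers = ceil(107.3/0.092) = 1167
t = 1167 * 107.6 / 3600 = 34.8803 hrs


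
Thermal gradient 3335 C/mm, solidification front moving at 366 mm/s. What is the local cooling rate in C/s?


CR = 3335 * 366 = 1220610 C/s


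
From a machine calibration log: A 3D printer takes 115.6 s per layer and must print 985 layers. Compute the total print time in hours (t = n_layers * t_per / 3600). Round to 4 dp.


t = 985 * 115.6 / 3600 = 31.6294 hrs


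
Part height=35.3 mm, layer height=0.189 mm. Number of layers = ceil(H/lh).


Layers = ceil(35.3/0.189) = 187


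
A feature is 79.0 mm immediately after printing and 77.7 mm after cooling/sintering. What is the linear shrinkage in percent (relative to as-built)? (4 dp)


Shrinkage = ((79.0-77.7)/79.0)*100 = 1.6456 %


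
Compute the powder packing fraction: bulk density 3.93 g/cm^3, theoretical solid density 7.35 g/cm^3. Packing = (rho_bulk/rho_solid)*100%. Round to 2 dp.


Packing = (3.93/7.35)*100 = 53.47 %


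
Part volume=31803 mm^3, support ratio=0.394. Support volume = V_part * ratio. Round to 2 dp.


V_support = 31803 * 0.394 = 12530.38 mm^3


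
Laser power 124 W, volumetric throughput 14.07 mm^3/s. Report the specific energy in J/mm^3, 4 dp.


SE = 124 / 14.07 = 8.8131 J/mm^3


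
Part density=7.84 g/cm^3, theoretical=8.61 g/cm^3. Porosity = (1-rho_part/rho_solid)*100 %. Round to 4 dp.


Porosity = (1-7.84/8.61)*100 = 8.9431 %


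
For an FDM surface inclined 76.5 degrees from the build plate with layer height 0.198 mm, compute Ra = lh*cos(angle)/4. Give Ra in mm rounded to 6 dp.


Ra = 0.198 * cos(76.5) / 4 = 0.011556 mm


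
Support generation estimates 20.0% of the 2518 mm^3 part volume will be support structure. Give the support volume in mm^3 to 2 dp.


V_support = 2518 * 0.2 = 503.6 mm^3


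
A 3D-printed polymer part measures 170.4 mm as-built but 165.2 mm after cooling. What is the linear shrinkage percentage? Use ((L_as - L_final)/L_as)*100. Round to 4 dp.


Shrinkage = ((170.4-165.2)/170.4)*100 = 3.0516 %


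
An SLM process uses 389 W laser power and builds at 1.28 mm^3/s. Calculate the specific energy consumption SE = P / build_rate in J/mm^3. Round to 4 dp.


SE = 389 / 1.28 = 303.9063 J/mm^3


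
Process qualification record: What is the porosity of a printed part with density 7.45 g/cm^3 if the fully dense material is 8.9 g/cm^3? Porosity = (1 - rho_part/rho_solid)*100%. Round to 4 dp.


Porosity = (1-7.45/8.9)*100 = 16.2921 %


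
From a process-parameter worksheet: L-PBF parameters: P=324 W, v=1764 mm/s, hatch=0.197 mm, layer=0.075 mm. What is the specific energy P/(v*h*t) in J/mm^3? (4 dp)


Build rate = 1764 * 0.197 * 0.075 = 26.0631 mm^3/s
SE = 324 / 26.0631 = 12.4314 J/mm^3


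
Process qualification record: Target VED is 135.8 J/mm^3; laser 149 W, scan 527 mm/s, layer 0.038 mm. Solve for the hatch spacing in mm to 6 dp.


h = 149 / (135.8*527*0.038) = 0.054789 mm


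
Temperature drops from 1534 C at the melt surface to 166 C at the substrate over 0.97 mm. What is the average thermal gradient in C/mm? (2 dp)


G = (1534-166)/0.97 = 1410.31 C/mm


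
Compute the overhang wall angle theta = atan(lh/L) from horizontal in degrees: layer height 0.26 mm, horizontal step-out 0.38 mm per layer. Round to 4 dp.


angle = atan(0.26/0.38) = 34.3803 degrees


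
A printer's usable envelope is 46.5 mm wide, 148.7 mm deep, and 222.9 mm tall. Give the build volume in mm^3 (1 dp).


V = 46.5 * 148.7 * 222.9 = 1541253.2 mm^3


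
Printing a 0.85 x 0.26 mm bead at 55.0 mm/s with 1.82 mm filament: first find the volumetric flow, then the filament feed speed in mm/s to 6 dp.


Q = 0.85 * 0.26 * 55.0 = 12.155 mm^3/s
A_fil = pi*(1.82/2)^2 = 2.60155288 mm^2
v_feed = 12.155 / 2.60155288 = 4.672209 mm/s


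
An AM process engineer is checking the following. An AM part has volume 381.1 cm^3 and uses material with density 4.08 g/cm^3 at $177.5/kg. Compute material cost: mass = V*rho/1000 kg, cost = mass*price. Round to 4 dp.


Mass = 381.1*4.08/1000 = 1.554888 kg
Cost = 1.554888 * 177.5 = 275.9926 $


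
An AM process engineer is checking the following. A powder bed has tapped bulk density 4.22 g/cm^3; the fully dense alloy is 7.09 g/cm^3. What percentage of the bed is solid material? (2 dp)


Packing = (4.22/7.09)*100 = 59.52 %


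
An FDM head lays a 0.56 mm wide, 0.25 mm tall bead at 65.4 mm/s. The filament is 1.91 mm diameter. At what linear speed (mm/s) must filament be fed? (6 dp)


Q = 0.56 * 0.25 * 65.4 = 9.156 mm^3/s
A_fil = pi*(1.91/2)^2 = 2.86521104 mm^2
v_feed = 9.156 / 2.86521104 = 3.195576 mm/s


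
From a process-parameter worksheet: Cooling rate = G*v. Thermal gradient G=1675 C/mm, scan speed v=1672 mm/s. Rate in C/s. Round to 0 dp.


CR = 1675 * 1672 = 2800600 C/s


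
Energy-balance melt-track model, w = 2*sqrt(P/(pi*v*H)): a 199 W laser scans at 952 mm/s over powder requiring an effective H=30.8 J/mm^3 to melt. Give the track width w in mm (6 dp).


w = 2*sqrt(199/(pi*952*30.8)) = 0.092958 mm


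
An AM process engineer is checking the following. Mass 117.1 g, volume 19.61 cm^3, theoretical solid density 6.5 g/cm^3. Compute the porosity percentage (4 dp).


rho_part = 117.1 / 19.61 = 5.97144314 g/cm^3
Porosity = (1 - 5.97144314/6.5)*100 = 8.1316 %


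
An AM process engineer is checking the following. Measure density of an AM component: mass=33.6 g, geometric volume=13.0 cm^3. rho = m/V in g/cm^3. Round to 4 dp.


rho = 33.6 / 13.0 = 2.5846 g/cm^3


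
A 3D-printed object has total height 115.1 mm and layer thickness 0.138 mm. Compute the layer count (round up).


Layers = ceil(115.1/0.138) = 835


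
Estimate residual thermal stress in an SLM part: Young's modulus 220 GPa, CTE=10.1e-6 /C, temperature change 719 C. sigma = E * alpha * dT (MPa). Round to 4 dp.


sigma = 220*1000 * 10.1e-6 * 719 = 1597.618 MPa


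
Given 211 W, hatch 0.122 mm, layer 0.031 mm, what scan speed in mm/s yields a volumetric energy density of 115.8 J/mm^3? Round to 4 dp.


v = 211 / (115.8*0.122*0.031) = 481.784 mm/s


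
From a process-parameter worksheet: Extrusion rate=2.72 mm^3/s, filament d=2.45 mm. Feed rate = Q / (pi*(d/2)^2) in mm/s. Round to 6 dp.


A = pi*(2.45/2)^2 = 4.714352
v = 2.72 / 4.714352 = 0.576962 mm/s


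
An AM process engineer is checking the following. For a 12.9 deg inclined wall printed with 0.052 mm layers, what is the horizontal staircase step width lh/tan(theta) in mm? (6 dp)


step = 0.052 / tan(12.9) = 0.227044 mm


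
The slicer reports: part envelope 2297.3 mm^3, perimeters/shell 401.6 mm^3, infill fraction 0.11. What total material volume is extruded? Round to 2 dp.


V_infill = (2297.3 - 401.6) * 0.11 = 208.53
V_total = 401.6 + 208.53 = 610.13 mm^3


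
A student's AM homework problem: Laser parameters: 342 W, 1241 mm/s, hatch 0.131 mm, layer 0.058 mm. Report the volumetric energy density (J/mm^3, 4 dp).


E = 342 / (1241*0.131*0.058) = 36.2706 J/mm^3


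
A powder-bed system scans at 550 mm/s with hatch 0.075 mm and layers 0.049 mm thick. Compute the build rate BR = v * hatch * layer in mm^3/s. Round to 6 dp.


Rate = 550 * 0.075 * 0.049 = 2.02125 mm^3/s


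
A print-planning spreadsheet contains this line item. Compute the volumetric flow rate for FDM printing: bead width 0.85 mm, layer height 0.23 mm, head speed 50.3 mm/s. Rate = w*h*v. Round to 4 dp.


Rate = 0.85 * 0.23 * 50.3 = 9.8337 mm^3/s


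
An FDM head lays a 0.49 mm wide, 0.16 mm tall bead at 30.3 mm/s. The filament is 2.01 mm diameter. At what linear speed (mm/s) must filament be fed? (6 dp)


Q = 0.49 * 0.16 * 30.3 = 2.37552 mm^3/s
A_fil = pi*(2.01/2)^2 = 3.17308712 mm^2
v_feed = 2.37552 / 3.17308712 = 0.748646 mm/s


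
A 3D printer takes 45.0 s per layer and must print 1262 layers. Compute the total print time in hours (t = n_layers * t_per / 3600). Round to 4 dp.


t = 1262 * 45.0 / 3600 = 15.775 hrs


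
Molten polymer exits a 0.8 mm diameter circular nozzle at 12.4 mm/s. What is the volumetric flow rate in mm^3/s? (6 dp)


A = pi*(0.8/2)^2 = 0.50265482 mm^2
Q = 0.50265482 * 12.4 = 6.23292 mm^3/s


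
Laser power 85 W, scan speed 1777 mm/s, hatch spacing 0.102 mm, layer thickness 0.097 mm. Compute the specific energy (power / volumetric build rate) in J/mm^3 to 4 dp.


Build rate = 1777 * 0.102 * 0.097 = 17.581638 mm^3/s
SE = 85 / 17.581638 = 4.8346 J/mm^3


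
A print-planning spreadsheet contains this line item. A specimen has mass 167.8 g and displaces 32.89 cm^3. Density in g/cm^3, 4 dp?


rho = 167.8 / 32.89 = 5.1019 g/cm^3


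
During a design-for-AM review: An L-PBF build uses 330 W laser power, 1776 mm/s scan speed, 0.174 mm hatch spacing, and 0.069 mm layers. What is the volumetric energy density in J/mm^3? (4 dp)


E = 330 / (1776*0.174*0.069) = 15.4765 J/mm^3


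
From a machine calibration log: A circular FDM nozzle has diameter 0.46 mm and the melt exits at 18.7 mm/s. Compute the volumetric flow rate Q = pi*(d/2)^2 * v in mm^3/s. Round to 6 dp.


A = pi*(0.46/2)^2 = 0.16619025 mm^2
Q = 0.16619025 * 18.7 = 3.107758 mm^3/s


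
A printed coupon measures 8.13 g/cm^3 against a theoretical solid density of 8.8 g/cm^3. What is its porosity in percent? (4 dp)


Porosity = (1-8.13/8.8)*100 = 7.6136 %


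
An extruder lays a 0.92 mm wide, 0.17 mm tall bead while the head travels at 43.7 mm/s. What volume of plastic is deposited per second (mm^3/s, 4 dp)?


Rate = 0.92 * 0.17 * 43.7 = 6.8347 mm^3/s


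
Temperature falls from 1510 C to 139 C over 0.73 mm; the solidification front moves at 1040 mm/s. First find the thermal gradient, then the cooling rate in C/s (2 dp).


G = (1510-139)/0.73 = 1878.08219178 C/mm
CR = 1878.08219178 * 1040 = 1953205.48 C/s


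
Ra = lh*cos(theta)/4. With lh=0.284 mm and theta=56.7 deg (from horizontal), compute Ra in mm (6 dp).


Ra = 0.284 * cos(56.7) / 4 = 0.038981 mm


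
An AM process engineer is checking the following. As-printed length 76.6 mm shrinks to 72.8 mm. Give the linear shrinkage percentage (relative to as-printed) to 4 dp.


Shrinkage = ((76.6-72.8)/76.6)*100 = 4.9608 %


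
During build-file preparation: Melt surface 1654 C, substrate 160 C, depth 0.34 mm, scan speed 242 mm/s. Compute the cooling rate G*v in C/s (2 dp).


G = (1654-160)/0.34 = 4394.11764706 C/mm
CR = 4394.11764706 * 242 = 1063376.47 C/s


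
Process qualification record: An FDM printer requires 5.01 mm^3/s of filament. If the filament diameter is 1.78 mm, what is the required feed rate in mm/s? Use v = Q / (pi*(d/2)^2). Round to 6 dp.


A = pi*(1.78/2)^2 = 2.488456
v = 5.01 / 2.488456 = 2.013297 mm/s


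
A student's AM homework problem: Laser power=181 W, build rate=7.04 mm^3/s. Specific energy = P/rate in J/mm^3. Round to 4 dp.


SE = 181 / 7.04 = 25.7102 J/mm^3


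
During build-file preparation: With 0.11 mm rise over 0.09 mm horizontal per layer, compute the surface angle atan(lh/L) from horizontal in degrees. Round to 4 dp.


angle = atan(0.11/0.09) = 50.7106 degrees


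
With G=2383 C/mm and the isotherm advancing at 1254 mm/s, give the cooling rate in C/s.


CR = 2383 * 1254 = 2988282 C/s


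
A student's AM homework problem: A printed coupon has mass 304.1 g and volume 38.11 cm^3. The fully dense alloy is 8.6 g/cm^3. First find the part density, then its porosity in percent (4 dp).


rho_part = 304.1 / 38.11 = 7.97953293 g/cm^3
Porosity = (1 - 7.97953293/8.6)*100 = 7.2147 %


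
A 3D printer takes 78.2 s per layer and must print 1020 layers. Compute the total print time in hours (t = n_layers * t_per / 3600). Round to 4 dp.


t = 1020 * 78.2 / 3600 = 22.1567 hrs


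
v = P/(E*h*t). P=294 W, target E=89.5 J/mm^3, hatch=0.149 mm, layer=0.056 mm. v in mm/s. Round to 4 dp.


v = 294 / (89.5*0.149*0.056) = 393.686 mm/s


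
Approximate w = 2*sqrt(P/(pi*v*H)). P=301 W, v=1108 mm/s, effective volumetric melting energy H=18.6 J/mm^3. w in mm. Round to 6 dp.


w = 2*sqrt(301/(pi*1108*18.6)) = 0.136368 mm


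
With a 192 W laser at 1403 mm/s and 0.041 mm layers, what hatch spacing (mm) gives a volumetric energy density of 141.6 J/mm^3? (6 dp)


h = 192 / (141.6*1403*0.041) = 0.023572 mm


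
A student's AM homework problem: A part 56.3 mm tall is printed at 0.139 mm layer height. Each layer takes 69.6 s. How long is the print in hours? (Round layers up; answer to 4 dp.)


Layers = ceil(56.3/0.139) = 406
t = 406 * 69.6 / 3600 = 7.8493 hrs


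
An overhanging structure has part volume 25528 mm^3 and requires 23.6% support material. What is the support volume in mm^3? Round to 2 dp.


V_support = 25528 * 0.236 = 6024.61 mm^3


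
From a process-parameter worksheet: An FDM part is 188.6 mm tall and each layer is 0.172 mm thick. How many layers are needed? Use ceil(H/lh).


Layers = ceil(188.6/0.172) = 1097


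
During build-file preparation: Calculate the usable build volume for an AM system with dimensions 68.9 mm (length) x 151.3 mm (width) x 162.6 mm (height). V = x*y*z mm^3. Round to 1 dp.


V = 68.9 * 151.3 * 162.6 = 1695035.1 mm^3


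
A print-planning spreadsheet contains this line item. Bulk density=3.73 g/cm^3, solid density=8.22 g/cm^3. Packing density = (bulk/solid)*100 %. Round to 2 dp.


Packing = (3.73/8.22)*100 = 45.38 %


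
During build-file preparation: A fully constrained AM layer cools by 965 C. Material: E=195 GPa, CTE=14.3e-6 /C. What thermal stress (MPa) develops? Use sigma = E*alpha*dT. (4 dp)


sigma = 195*1000 * 14.3e-6 * 965 = 2690.9025 MPa


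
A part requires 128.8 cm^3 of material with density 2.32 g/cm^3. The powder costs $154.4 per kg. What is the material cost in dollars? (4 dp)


Mass = 128.8*2.32/1000 = 0.298816 kg
Cost = 0.298816 * 154.4 = 46.1372 $


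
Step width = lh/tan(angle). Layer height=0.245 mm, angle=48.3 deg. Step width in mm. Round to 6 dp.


step = 0.245 / tan(48.3) = 0.218287 mm


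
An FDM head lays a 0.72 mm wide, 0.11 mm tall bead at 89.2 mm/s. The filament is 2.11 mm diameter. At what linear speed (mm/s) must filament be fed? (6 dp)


Q = 0.72 * 0.11 * 89.2 = 7.06464 mm^3/s
A_fil = pi*(2.11/2)^2 = 3.49667116 mm^2
v_feed = 7.06464 / 3.49667116 = 2.02039 mm/s


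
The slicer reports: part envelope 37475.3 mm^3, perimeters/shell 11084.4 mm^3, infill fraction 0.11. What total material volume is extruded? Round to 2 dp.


V_infill = (37475.3 - 11084.4) * 0.11 = 2903.0
V_total = 11084.4 + 2903.0 = 13987.4 mm^3


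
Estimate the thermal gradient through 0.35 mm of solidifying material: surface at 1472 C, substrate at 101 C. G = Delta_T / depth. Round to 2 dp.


G = (1472-101)/0.35 = 3917.14 C/mm


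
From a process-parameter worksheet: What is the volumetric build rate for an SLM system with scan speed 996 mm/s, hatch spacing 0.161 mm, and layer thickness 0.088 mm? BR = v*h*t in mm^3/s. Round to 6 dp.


Rate = 996 * 0.161 * 0.088 = 14.111328 mm^3/s


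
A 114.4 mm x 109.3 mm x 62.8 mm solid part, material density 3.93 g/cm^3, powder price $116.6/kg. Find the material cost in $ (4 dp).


V = 114.4 * 109.3 * 62.8 = 785246.176 mm^3 = 785.246176 cm^3
Mass = 785.246176 * 3.93 / 1000 = 3.08601747 kg
Cost = 3.08601747 * 116.6 = 359.8296 $


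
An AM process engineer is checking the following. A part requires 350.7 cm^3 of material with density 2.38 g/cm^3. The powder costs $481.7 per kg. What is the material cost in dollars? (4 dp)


Mass = 350.7*2.38/1000 = 0.834666 kg
Cost = 0.834666 * 481.7 = 402.0586 $


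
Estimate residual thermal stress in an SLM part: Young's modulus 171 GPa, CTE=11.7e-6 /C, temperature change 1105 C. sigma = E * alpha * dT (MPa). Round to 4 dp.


sigma = 171*1000 * 11.7e-6 * 1105 = 2210.7735 MPa


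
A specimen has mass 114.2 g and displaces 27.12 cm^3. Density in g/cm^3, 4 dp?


rho = 114.2 / 27.12 = 4.2109 g/cm^3


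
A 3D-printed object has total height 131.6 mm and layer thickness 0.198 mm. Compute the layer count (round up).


Layers = ceil(131.6/0.198) = 665


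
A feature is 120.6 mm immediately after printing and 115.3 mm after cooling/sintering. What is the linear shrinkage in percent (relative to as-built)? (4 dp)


Shrinkage = ((120.6-115.3)/120.6)*100 = 4.3947 %


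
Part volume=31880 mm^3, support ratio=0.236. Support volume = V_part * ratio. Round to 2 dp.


V_support = 31880 * 0.236 = 7523.68 mm^3


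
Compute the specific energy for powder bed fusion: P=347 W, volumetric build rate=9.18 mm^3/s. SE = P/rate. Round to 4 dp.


SE = 347 / 9.18 = 37.7996 J/mm^3


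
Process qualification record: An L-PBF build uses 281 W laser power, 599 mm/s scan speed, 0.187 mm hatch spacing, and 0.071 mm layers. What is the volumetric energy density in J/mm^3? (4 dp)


E = 281 / (599*0.187*0.071) = 35.3329 J/mm^3


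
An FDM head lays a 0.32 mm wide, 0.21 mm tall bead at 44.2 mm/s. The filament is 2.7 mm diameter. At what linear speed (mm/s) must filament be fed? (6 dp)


Q = 0.32 * 0.21 * 44.2 = 2.97024 mm^3/s
A_fil = pi*(2.7/2)^2 = 5.72555261 mm^2
v_feed = 2.97024 / 5.72555261 = 0.518769 mm/s


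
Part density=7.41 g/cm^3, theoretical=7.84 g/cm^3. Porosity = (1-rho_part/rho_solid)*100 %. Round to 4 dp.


Porosity = (1-7.41/7.84)*100 = 5.4847 %


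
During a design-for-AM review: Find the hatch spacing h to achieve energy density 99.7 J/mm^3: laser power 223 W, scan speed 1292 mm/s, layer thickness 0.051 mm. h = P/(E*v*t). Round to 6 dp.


h = 223 / (99.7*1292*0.051) = 0.033945 mm


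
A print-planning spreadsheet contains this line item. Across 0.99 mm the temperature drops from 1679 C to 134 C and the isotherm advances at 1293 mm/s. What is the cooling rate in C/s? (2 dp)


G = (1679-134)/0.99 = 1560.60606061 C/mm
CR = 1560.60606061 * 1293 = 2017863.64 C/s


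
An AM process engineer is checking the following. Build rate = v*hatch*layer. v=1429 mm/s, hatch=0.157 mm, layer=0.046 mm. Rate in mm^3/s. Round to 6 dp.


Rate = 1429 * 0.157 * 0.046 = 10.320238 mm^3/s


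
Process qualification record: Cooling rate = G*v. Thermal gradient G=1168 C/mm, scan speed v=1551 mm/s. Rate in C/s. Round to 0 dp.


CR = 1168 * 1551 = 1811568 C/s


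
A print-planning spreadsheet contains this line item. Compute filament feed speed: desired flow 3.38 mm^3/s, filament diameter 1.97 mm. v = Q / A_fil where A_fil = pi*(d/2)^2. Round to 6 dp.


A = pi*(1.97/2)^2 = 3.048052
v = 3.38 / 3.048052 = 1.108905 mm/s


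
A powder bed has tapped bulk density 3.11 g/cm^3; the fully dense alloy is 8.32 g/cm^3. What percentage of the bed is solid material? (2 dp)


Packing = (3.11/8.32)*100 = 37.38 %


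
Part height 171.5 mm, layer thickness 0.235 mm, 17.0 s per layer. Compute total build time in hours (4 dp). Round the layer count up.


Layers = ceil(171.5/0.235) = 730
t = 730 * 17.0 / 3600 = 3.4472 hrs


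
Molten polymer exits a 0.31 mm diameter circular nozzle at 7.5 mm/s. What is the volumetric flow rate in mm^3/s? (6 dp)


A = pi*(0.31/2)^2 = 0.07547676 mm^2
Q = 0.07547676 * 7.5 = 0.566076 mm^3/s


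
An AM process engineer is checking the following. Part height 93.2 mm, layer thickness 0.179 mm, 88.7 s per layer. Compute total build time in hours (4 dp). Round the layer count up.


Layers = ceil(93.2/0.179) = 521
t = 521 * 88.7 / 3600 = 12.8369 hrs


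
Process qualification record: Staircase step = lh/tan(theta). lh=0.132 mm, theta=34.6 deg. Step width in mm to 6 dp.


step = 0.132 / tan(34.6) = 0.191345 mm


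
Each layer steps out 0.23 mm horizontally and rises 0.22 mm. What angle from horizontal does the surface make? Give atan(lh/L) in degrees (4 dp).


angle = atan(0.22/0.23) = 43.727 degrees


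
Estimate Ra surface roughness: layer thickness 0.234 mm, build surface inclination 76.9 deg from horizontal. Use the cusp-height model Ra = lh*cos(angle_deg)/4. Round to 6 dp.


Ra = 0.234 * cos(76.9) / 4 = 0.013259 mm


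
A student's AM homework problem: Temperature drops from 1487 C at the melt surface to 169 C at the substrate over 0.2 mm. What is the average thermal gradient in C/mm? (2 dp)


G = (1487-169)/0.2 = 6590.0 C/mm


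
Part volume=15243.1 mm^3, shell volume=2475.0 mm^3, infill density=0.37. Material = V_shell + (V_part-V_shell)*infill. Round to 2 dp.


V_infill = (15243.1 - 2475.0) * 0.37 = 4724.2
V_total = 2475.0 + 4724.2 = 7199.2 mm^3


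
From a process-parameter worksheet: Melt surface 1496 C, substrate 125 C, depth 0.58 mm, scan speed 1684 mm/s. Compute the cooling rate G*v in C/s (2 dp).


G = (1496-125)/0.58 = 2363.79310345 C/mm
CR = 2363.79310345 * 1684 = 3980627.59 C/s
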